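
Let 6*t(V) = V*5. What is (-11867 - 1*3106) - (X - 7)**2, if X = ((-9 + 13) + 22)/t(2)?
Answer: -376174/25 ≈ -15047.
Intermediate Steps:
t(V) = 5*V/6 (t(V) = (V*5)/6 = (5*V)/6 = 5*V/6)
X = 78/5 (X = ((-9 + 13) + 22)/(((5/6)*2)) = (4 + 22)/(5/3) = 26*(3/5) = 78/5 ≈ 15.600)
(-11867 - 1*3106) - (X - 7)**2 = (-11867 - 1*3106) - (78/5 - 7)**2 = (-11867 - 3106) - (43/5)**2 = -14973 - 1*1849/25 = -14973 - 1849/25 = -376174/25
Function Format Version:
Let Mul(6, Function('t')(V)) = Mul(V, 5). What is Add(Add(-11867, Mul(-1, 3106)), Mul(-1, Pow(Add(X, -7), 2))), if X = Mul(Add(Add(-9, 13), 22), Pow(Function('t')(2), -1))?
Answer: Rational(-376174, 25) ≈ -15047.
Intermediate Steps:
Function('t')(V) = Mul(Rational(5, 6), V) (Function('t')(V) = Mul(Rational(1, 6), Mul(V, 5)) = Mul(Rational(1, 6), Mul(5, V)) = Mul(Rational(5, 6), V))
X = Rational(78, 5) (X = Mul(Add(Add(-9, 13), 22), Pow(Mul(Rational(5, 6), 2), -1)) = Mul(Add(4, 22), Pow(Rational(5, 3), -1)) = Mul(26, Rational(3, 5)) = Rational(78, 5) ≈ 15.600)
Add(Add(-11867, Mul(-1, 3106)), Mul(-1, Pow(Add(X, -7), 2))) = Add(Add(-11867, Mul(-1, 3106)), Mul(-1, Pow(Add(Rational(78, 5), -7), 2))) = Add(Add(-11867, -3106), Mul(-1, Pow(Rational(43, 5), 2))) = Add(-14973, Mul(-1, Rational(1849, 25))) = Add(-14973, Rational(-1849, 25)) = Rational(-376174, 25)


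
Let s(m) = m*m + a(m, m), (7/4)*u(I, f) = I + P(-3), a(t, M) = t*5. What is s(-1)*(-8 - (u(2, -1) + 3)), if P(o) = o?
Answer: 292/7 ≈ 41.714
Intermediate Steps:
a(t, M) = 5*t
u(I, f) = -12/7 + 4*I/7 (u(I, f) = 4*(I - 3)/7 = 4*(-3 + I)/7 = -12/7 + 4*I/7)
s(m) = m² + 5*m (s(m) = m*m + 5*m = m² + 5*m)
s(-1)*(-8 - (u(2, -1) + 3)) = (-(5 - 1))*(-8 - ((-12/7 + (4/7)*2) + 3)) = (-1*4)*(-8 - ((-12/7 + 8/7) + 3)) = -4*(-8 - (-4/7 + 3)) = -4*(-8 - 1*17/7) = -4*(-8 - 17/7) = -4*(-73/7) = 292/7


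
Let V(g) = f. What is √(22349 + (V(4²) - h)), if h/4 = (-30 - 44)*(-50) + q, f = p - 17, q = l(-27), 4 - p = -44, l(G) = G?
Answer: 62*√2 ≈ 87.681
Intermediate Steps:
p = 48 (p = 4 - 1*(-44) = 4 + 44 = 48)
q = -27
f = 31 (f = 48 - 17 = 31)
V(g) = 31
h = 14692 (h = 4*((-30 - 44)*(-50) - 27) = 4*(-74*(-50) - 27) = 4*(3700 - 27) = 4*3673 = 14692)
√(22349 + (V(4²) - h)) = √(22349 + (31 - 1*14692)) = √(22349 + (31 - 14692)) = √(22349 - 14661) = √7688 = 62*√2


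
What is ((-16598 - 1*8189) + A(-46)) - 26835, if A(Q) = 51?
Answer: -51571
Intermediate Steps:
((-16598 - 1*8189) + A(-46)) - 26835 = ((-16598 - 1*8189) + 51) - 26835 = ((-16598 - 8189) + 51) - 26835 = (-24787 + 51) - 26835 = -24736 - 26835 = -51571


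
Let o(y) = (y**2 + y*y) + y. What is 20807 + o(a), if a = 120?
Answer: 49727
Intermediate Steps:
o(y) = y + 2*y**2 (o(y) = (y**2 + y**2) + y = 2*y**2 + y = y + 2*y**2)
20807 + o(a) = 20807 + 120*(1 + 2*120) = 20807 + 120*(1 + 240) = 20807 + 120*241 = 20807 + 28920 = 49727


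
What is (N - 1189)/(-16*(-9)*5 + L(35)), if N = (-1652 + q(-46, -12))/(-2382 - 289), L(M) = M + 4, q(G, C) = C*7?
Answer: -288553/184299 ≈ -1.5657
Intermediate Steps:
q(G, C) = 7*C
L(M) = 4 + M
N = 1736/2671 (N = (-1652 + 7*(-12))/(-2382 - 289) = (-1652 - 84)/(-2671) = -1736*(-1/2671) = 1736/2671 ≈ 0.64994)
(N - 1189)/(-16*(-9)*5 + L(35)) = (1736/2671 - 1189)/(-16*(-9)*5 + (4 + 35)) = -3174083/(2671*(144*5 + 39)) = -3174083/(2671*(720 + 39)) = -3174083/2671/759 = -3174083/2671*1/759 = -288553/184299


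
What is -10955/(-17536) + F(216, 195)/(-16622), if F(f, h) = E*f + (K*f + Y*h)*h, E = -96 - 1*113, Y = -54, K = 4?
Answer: 17013409757/145741696 ≈ 116.74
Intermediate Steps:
E = -209 (E = -96 - 113 = -209)
F(f, h) = -209*f + h*(-54*h + 4*f) (F(f, h) = -209*f + (4*f - 54*h)*h = -209*f + (-54*h + 4*f)*h = -209*f + h*(-54*h + 4*f))
-10955/(-17536) + F(216, 195)/(-16622) = -10955/(-17536) + (-209*216 - 54*195² + 4*216*195)/(-16622) = -10955*(-1/17536) + (-45144 - 54*38025 + 168480)*(-1/16622) = 10955/17536 + (-45144 - 2053350 + 168480)*(-1/16622) = 10955/17536 - 1930014*(-1/16622) = 10955/17536 + 965007/8311 = 17013409757/145741696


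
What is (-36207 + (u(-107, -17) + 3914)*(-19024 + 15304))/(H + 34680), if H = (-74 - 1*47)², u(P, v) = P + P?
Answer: -13800207/49321 ≈ -279.80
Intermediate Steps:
u(P, v) = 2*P
H = 14641 (H = (-74 - 47)² = (-121)² = 14641)
(-36207 + (u(-107, -17) + 3914)*(-19024 + 15304))/(H + 34680) = (-36207 + (2*(-107) + 3914)*(-19024 + 15304))/(14641 + 34680) = (-36207 + (-214 + 3914)*(-3720))/49321 = (-36207 + 3700*(-3720))*(1/49321) = (-36207 - 13764000)*(1/49321) = -13800207*1/49321 = -13800207/49321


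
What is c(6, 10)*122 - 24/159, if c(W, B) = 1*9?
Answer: 58186/53 ≈ 1097.8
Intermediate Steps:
c(W, B) = 9
c(6, 10)*122 - 24/159 = 9*122 - 24/159 = 1098 - 24*1/159 = 1098 - 8/53 = 58186/53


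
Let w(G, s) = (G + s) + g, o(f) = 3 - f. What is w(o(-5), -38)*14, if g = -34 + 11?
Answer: -742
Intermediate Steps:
g = -23
w(G, s) = -23 + G + s (w(G, s) = (G + s) - 23 = -23 + G + s)
w(o(-5), -38)*14 = (-23 + (3 - 1*(-5)) - 38)*14 = (-23 + (3 + 5) - 38)*14 = (-23 + 8 - 38)*14 = -53*14 = -742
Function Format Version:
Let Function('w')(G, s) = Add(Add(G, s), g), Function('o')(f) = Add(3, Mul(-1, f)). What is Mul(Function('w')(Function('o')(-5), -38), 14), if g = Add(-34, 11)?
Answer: -742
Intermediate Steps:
g = -23
Function('w')(G, s) = Add(-23, G, s) (Function('w')(G, s) = Add(Add(G, s), -23) = Add(-23, G, s))
Mul(Function('w')(Function('o')(-5), -38), 14) = Mul(Add(-23, Add(3, Mul(-1, -5)), -38), 14) = Mul(Add(-23, Add(3, 5), -38), 14) = Mul(Add(-23, 8, -38), 14) = Mul(-53, 14) = -742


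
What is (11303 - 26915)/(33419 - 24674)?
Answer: -5204/2915 ≈ -1.7852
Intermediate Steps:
(11303 - 26915)/(33419 - 24674) = -15612/8745 = -15612*1/8745 = -5204/2915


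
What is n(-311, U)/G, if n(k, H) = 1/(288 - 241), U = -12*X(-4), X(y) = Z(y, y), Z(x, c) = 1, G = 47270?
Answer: 1/2221690 ≈ 4.5011e-7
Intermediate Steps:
X(y) = 1
U = -12 (U = -12*1 = -12)
n(k, H) = 1/47
n(-311, U)/G = (1/47)/47270 = (1/47)*(1/47270) = 1/2221690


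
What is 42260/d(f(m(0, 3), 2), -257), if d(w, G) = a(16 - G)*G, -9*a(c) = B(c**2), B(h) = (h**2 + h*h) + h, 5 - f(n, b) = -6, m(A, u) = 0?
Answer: 42260/317229897803 ≈ 1.3322e-7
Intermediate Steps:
f(n, b) = 11 (f(n, b) = 5 - 1*(-6) = 5 + 6 = 11)
B(h) = h + 2*h**2 (B(h) = (h**2 + h**2) + h = 2*h**2 + h = h + 2*h**2)
a(c) = -c**2*(1 + 2*c**2)/9
d(w, G) = G*(16 - G)**2*(-1 - 2*(16 - G)**2)/9 (d(w, G) = ((16 - G)**2*(-1 - 2*(16 - G)**2)/9)*G = G*(16 - G)**2*(-1 - 2*(16 - G)**2)/9)
42260/d(f(m(0, 3), 2), -257) = 42260/((-1/9*(-257)*(-16 - 257)**2*(1 + 2*(-16 - 257)**2))) = 42260/((-1/9*(-257)*(-273)**2*(1 + 2*(-273)**2))) = 42260/((-1/9*(-257)*74529*(1 + 2*74529))) = 42260/((-1/9*(-257)*74529*(1 + 149058))) = 42260/((-1/9*(-257)*74529*149059)) = 42260/317229897803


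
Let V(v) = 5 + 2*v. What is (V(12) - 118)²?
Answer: 7921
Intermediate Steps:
(V(12) - 118)² = ((5 + 2*12) - 118)² = ((5 + 24) - 118)² = (29 - 118)² = (-89)² = 7921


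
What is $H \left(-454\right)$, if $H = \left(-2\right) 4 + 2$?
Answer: $2724$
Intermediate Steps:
$H = -6$ ($H = -8 + 2 = -6$)
$H \left(-454\right) = \left(-6\right) \left(-454\right) = 2724$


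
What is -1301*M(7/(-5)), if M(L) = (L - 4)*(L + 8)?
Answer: 1159191/25 ≈ 46368.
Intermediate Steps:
M(L) = (-4 + L)*(8 + L)
-1301*M(7/(-5)) = -1301*(-32 + (7/(-5))² + 4*(7/(-5))) = -1301*(-32 + (7*(-⅕))² + 4*(7*(-⅕))) = -1301*(-32 + (-7/5)² + 4*(-7/5)) = -1301*(-32 + 49/25 - 28/5) = -1301*(-891/25) = 1159191/25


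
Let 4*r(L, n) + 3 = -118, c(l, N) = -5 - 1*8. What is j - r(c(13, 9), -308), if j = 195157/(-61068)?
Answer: 826075/30534 ≈ 27.054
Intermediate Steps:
c(l, N) = -13 (c(l, N) = -5 - 8 = -13)
r(L, n) = -121/4 (r(L, n) = -3/4 + (1/4)*(-118) = -3/4 - 59/2 = -121/4)
j = -195157/61068 (j = 195157*(-1/61068) = -195157/61068 ≈ -3.1957)
j - r(c(13, 9), -308) = -195157/61068 - 1*(-121/4) = -195157/61068 + 121/4 = 826075/30534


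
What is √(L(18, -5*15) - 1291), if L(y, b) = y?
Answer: I*√1273 ≈ 35.679*I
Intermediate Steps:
√(L(18, -5*15) - 1291) = √(18 - 1291) = √(-1273) = I*√1273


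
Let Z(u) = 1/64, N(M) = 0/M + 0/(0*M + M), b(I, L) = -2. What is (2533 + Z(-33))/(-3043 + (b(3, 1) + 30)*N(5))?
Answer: -162113/194752 ≈ -0.83241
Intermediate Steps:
N(M) = 0 (N(M) = 0 + 0/(0 + M) = 0 + 0/M = 0 + 0 = 0)
Z(u) = 1/64
(2533 + Z(-33))/(-3043 + (b(3, 1) + 30)*N(5)) = (2533 + 1/64)/(-3043 + (-2 + 30)*0) = 162113/(64*(-3043 + 28*0)) = 162113/(64*(-3043 + 0)) = (162113/64)/(-3043) = (162113/64)*(-1/3043) = -162113/194752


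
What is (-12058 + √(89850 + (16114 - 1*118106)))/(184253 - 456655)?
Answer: 6029/136201 - I*√12142/272402 ≈ 0.044265 - 0.00040452*I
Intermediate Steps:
(-12058 + √(89850 + (16114 - 1*118106)))/(184253 - 456655) = (-12058 + √(89850 + (16114 - 118106)))/(-272402) = (-12058 + √(89850 - 101992))*(-1/272402) = (-12058 + √(-12142))*(-1/272402) = (-12058 + I*√12142)*(-1/272402) = 6029/136201 - I*√12142/272402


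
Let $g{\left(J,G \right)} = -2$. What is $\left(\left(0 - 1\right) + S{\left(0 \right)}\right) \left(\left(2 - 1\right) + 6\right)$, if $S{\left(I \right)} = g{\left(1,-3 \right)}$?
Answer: $-21$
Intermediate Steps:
$S{\left(I \right)} = -2$
$\left(\left(0 - 1\right) + S{\left(0 \right)}\right) \left(\left(2 - 1\right) + 6\right) = \left(\left(0 - 1\right) - 2\right) \left(\left(2 - 1\right) + 6\right) = \left(-1 - 2\right) \left(1 + 6\right) = \left(-3\right) 7 = -21$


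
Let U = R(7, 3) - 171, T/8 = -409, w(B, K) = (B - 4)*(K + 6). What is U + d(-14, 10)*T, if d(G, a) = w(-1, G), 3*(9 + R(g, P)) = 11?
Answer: -393169/3 ≈ -1.3106e+5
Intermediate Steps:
R(g, P) = -16/3 (R(g, P) = -9 + (1/3)*11 = -9 + 11/3 = -16/3)
w(B, K) = (-4 + B)*(6 + K)
d(G, a) = -30 - 5*G (d(G, a) = -24 - 4*G + 6*(-1) - G = -24 - 4*G - 6 - G = -30 - 5*G)
T = -3272 (T = 8*(-409) = -3272)
U = -529/3 (U = -16/3 - 171 = -529/3 ≈ -176.33)
U + d(-14, 10)*T = -529/3 + (-30 - 5*(-14))*(-3272) = -529/3 + (-30 + 70)*(-3272) = -529/3 + 40*(-3272) = -529/3 - 130880 = -393169/3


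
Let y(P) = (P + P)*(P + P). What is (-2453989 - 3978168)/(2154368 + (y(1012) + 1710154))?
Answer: -6432157/7961098 ≈ -0.80795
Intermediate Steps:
y(P) = 4*P² (y(P) = (2*P)*(2*P) = 4*P²)
(-2453989 - 3978168)/(2154368 + (y(1012) + 1710154)) = (-2453989 - 3978168)/(2154368 + (4*1012² + 1710154)) = -6432157/(2154368 + (4*1024144 + 1710154)) = -6432157/(2154368 + (4096576 + 1710154)) = -6432157/(2154368 + 5806730) = -6432157/7961098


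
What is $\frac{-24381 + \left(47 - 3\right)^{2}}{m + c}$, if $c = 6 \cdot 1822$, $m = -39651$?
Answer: $\frac{22445}{28719} \approx 0.78154$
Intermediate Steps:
$c = 10932$
$\frac{-24381 + \left(47 - 3\right)^{2}}{m + c} = \frac{-24381 + \left(47 - 3\right)^{2}}{-39651 + 10932} = \frac{-24381 + 44^{2}}{-28719} = \left(-24381 + 1936\right) \left(- \frac{1}{28719}\right) = \left(-22445\right) \left(- \frac{1}{28719}\right) = \frac{22445}{28719}$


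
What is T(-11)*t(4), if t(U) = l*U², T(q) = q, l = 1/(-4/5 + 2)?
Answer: -440/3 ≈ -146.67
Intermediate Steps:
l = ⅚ (l = 1/(-4*⅕ + 2) = 1/(-⅘ + 2) = 1/(6/5) = ⅚ ≈ 0.83333)
t(U) = 5*U²/6
T(-11)*t(4) = -55*4²/6 = -55*16/6 = -11*40/3 = -440/3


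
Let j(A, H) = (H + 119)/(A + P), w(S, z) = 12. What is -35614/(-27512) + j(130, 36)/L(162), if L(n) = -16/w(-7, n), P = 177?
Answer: 1933807/2111546 ≈ 0.91582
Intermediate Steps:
j(A, H) = (119 + H)/(177 + A) (j(A, H) = (H + 119)/(A + 177) = (119 + H)/(177 + A))
L(n) = -4/3 (L(n) = -16/12 = -16*1/12 = -4/3)
-35614/(-27512) + j(130, 36)/L(162) = -35614/(-27512) + ((119 + 36)/(177 + 130))/(-4/3) = -35614*(-1/27512) + (155/307)*(-¾) = 17807/13756 + ((1/307)*155)*(-¾) = 17807/13756 + (155/307)*(-¾) = 17807/13756 - 465/1228 = 1933807/2111546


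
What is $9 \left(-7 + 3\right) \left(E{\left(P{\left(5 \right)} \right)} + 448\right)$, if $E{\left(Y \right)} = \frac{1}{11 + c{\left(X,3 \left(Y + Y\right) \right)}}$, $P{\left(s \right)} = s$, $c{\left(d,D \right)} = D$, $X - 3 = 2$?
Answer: $- \frac{661284}{41} \approx -16129.0$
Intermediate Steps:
$X = 5$ ($X = 3 + 2 = 5$)
$E{\left(Y \right)} = \frac{1}{11 + 6 Y}$ ($E{\left(Y \right)} = \frac{1}{11 + 3 \left(Y + Y\right)} = \frac{1}{11 + 3 \cdot 2 Y} = \frac{1}{11 + 6 Y}$)
$9 \left(-7 + 3\right) \left(E{\left(P{\left(5 \right)} \right)} + 448\right) = 9 \left(-7 + 3\right) \left(\frac{1}{11 + 6 \cdot 5} + 448\right) = 9 \left(-4\right) \left(\frac{1}{11 + 30} + 448\right) = - 36 \left(\frac{1}{41} + 448\right) = \left(-36\right) \frac{18369}{41} = - \frac{661284}{41}$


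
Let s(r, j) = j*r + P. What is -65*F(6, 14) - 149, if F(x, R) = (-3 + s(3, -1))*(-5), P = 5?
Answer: -474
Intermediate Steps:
s(r, j) = 5 + j*r (s(r, j) = j*r + 5 = 5 + j*r)
F(x, R) = 5 (F(x, R) = (-3 + (5 - 1*3))*(-5) = (-3 + (5 - 3))*(-5) = (-3 + 2)*(-5) = -1*(-5) = 5)
-65*F(6, 14) - 149 = -65*5 - 149 = -325 - 149 = -474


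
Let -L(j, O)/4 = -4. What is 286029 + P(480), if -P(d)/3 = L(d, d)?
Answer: 285981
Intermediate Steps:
L(j, O) = 16 (L(j, O) = -4*(-4) = 16)
P(d) = -48 (P(d) = -3*16 = -48)
286029 + P(480) = 286029 - 48 = 285981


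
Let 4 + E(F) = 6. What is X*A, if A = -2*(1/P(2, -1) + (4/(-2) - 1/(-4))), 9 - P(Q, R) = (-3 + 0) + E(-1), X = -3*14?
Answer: -693/5 ≈ -138.60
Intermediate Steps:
E(F) = 2 (E(F) = -4 + 6 = 2)
X = -42
P(Q, R) = 10 (P(Q, R) = 9 - ((-3 + 0) + 2) = 9 - (-3 + 2) = 9 - 1*(-1) = 9 + 1 = 10)
A = 33/10 (A = -2*(1/10 + (4/(-2) - 1/(-4))) = -2*(⅒ + (4*(-½) - 1*(-¼))) = -2*(⅒ + (-2 + ¼)) = -2*(⅒ - 7/4) = -2*(-33/20) = 33/10 ≈ 3.3000)
X*A = -42*33/10 = -693/5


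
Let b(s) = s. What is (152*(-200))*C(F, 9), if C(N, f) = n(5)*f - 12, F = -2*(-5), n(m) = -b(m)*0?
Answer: 364800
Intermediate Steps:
n(m) = 0 (n(m) = -m*0 = -1*0 = 0)
F = 10
C(N, f) = -12 (C(N, f) = 0*f - 12 = 0 - 12 = -12)
(152*(-200))*C(F, 9) = (152*(-200))*(-12) = -30400*(-12) = 364800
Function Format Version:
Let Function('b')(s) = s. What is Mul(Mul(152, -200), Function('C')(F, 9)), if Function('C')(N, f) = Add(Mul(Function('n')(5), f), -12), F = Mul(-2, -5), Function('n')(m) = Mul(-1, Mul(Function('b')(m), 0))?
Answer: 364800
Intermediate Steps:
Function('n')(m) = 0 (Function('n')(m) = Mul(-1, Mul(m, 0)) = Mul(-1, 0) = 0)
F = 10
Function('C')(N, f) = -12 (Function('C')(N, f) = Add(Mul(0, f), -12) = Add(0, -12) = -12)
Mul(Mul(152, -200), Function('C')(F, 9)) = Mul(Mul(152, -200), -12) = Mul(-30400, -12) = 364800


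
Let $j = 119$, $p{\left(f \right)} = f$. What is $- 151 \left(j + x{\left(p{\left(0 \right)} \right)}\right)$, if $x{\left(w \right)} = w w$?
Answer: $-17969$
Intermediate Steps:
$x{\left(w \right)} = w^{2}$
$- 151 \left(j + x{\left(p{\left(0 \right)} \right)}\right) = - 151 \left(119 + 0^{2}\right) = - 151 \left(119 + 0\right) = \left(-151\right) 119 = -17969$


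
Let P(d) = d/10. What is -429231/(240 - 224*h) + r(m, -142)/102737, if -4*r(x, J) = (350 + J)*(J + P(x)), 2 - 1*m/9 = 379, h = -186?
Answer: -71748581161/7175152080 ≈ -9.9996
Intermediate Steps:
m = -3393 (m = 18 - 9*379 = 18 - 3411 = -3393)
P(d) = d/10 (P(d) = d*(1/10) = d/10)
r(x, J) = -(350 + J)*(J + x/10)/4
-429231/(240 - 224*h) + r(m, -142)/102737 = -429231/(240 - 224*(-186)) + (-175/2*(-142) - 35/4*(-3393) - 1/4*(-142)**2 - 1/40*(-142)*(-3393))/102737 = -429231/(240 + 41664) + (12425 + 118755/4 - 1/4*20164 - 240903/20)*(1/102737) = -429231/41904 + (12425 + 118755/4 - 5041 - 240903/20)*(1/102737) = -429231*1/41904 + (125138/5)*(1/102737) = -143077/13968 + 125138/513685 = -71748581161/7175152080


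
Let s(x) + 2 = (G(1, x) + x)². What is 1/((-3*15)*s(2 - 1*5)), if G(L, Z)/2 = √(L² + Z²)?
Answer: -47/34605 - 4*√10/11535 ≈ -0.0024548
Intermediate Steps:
G(L, Z) = 2*√(L² + Z²)
s(x) = -2 + (x + 2*√(1 + x²))² (s(x) = -2 + (2*√(1² + x²) + x)² = -2 + (2*√(1 + x²) + x)² = -2 + (x + 2*√(1 + x²))²)
1/((-3*15)*s(2 - 1*5)) = 1/((-3*15)*(-2 + ((2 - 1*5) + 2*√(1 + (2 - 1*5)²))²)) = 1/(-45*(-2 + ((2 - 5) + 2*√(1 + (2 - 5)²))²)) = 1/(-45*(-2 + (-3 + 2*√(1 + (-3)²))²)) = 1/(-45*(-2 + (-3 + 2*√(1 + 9))²)) = 1/(-45*(-2 + (-3 + 2*√10)²)) = 1/(90 - 45*(-3 + 2*√10)²)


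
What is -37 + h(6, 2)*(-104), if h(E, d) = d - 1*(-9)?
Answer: -1181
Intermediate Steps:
h(E, d) = 9 + d (h(E, d) = d + 9 = 9 + d)
-37 + h(6, 2)*(-104) = -37 + (9 + 2)*(-104) = -37 + 11*(-104) = -37 - 1144 = -1181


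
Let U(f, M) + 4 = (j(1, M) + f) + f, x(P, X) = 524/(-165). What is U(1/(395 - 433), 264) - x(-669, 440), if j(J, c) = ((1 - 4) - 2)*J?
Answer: -18424/3135 ≈ -5.8769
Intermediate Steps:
j(J, c) = -5*J (j(J, c) = (-3 - 2)*J = -5*J)
x(P, X) = -524/165 (x(P, X) = 524*(-1/165) = -524/165)
U(f, M) = -9 + 2*f (U(f, M) = -4 + ((-5*1 + f) + f) = -4 + ((-5 + f) + f) = -4 + (-5 + 2*f) = -9 + 2*f)
U(1/(395 - 433), 264) - x(-669, 440) = (-9 + 2/(395 - 433)) - 1*(-524/165) = (-9 + 2/(-38)) + 524/165 = (-9 + 2*(-1/38)) + 524/165 = (-9 - 1/19) + 524/165 = -172/19 + 524/165 = -18424/3135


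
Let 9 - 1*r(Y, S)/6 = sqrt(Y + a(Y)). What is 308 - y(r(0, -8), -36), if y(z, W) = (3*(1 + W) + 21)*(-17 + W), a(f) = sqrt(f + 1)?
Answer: -4144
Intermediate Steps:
a(f) = sqrt(1 + f)
r(Y, S) = 54 - 6*sqrt(Y + sqrt(1 + Y))
y(z, W) = (-17 + W)*(24 + 3*W) (y(z, W) = ((3 + 3*W) + 21)*(-17 + W) = (24 + 3*W)*(-17 + W) = (-17 + W)*(24 + 3*W))
308 - y(r(0, -8), -36) = 308 - (-408 - 27*(-36) + 3*(-36)**2) = 308 - (-408 + 972 + 3*1296) = 308 - (-408 + 972 + 3888) = 308 - 1*4452 = 308 - 4452 = -4144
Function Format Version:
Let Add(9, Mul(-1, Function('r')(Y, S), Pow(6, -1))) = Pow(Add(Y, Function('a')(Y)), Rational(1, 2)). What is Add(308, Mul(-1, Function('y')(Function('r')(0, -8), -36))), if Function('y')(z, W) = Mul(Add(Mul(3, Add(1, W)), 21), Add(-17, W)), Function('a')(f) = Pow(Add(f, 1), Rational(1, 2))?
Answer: -4144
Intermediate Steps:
Function('a')(f) = Pow(Add(1, f), Rational(1, 2))
Function('r')(Y, S) = Add(54, Mul(-6, Pow(Add(Y, Pow(Add(1, Y), Rational(1, 2))), Rational(1, 2))))
Function('y')(z, W) = Mul(Add(-17, W), Add(24, Mul(3, W))) (Function('y')(z, W) = Mul(Add(Add(3, Mul(3, W)), 21), Add(-17, W)) = Mul(Add(24, Mul(3, W)), Add(-17, W)) = Mul(Add(-17, W), Add(24, Mul(3, W))))
Add(308, Mul(-1, Function('y')(Function('r')(0, -8), -36))) = Add(308, Mul(-1, Add(-408, Mul(-27, -36), Mul(3, Pow(-36, 2))))) = Add(308, Mul(-1, Add(-408, 972, Mul(3, 1296)))) = Add(308, Mul(-1, Add(-408, 972, 3888))) = Add(308, Mul(-1, 4452)) = Add(308, -4452) = -4144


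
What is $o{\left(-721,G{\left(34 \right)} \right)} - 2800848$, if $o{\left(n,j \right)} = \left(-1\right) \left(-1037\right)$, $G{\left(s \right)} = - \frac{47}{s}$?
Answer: $-2799811$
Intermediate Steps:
$o{\left(n,j \right)} = 1037$
$o{\left(-721,G{\left(34 \right)} \right)} - 2800848 = 1037 - 2800848 = -2799811$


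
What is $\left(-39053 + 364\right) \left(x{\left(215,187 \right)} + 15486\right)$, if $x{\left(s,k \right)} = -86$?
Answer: $-595810600$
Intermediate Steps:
$\left(-39053 + 364\right) \left(x{\left(215,187 \right)} + 15486\right) = \left(-39053 + 364\right) \left(-86 + 15486\right) = \left(-38689\right) 15400 = -595810600$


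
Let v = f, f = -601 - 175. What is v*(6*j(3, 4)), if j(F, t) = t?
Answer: -18624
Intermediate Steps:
f = -776
v = -776
v*(6*j(3, 4)) = -4656*4 = -776*24 = -18624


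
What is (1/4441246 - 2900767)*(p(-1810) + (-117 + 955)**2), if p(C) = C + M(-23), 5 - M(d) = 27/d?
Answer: -103773523523640267222/51074329 ≈ -2.0318e+12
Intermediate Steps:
M(d) = 5 - 27/d
p(C) = 142/23 + C (p(C) = C + (5 - 27/(-23)) = C + (5 - 27*(-1/23)) = C + (5 + 27/23) = C + 142/23 = 142/23 + C)
(1/4441246 - 2900767)*(p(-1810) + (-117 + 955)**2) = (1/4441246 - 2900767)*((142/23 - 1810) + (-117 + 955)**2) = (1/4441246 - 2900767)*(-41488/23 + 838**2) = -12883019835681*(-41488/23 + 702244)/4441246 = -12883019835681/4441246*16110124/23 = -103773523523640267222/51074329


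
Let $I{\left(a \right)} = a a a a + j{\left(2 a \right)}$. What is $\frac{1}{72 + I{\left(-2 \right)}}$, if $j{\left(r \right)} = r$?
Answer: $\frac{1}{84} \approx 0.011905$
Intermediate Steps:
$I{\left(a \right)} = a^{4} + 2 a$ ($I{\left(a \right)} = a a a a + 2 a = a^{2} a a + 2 a = a^{3} a + 2 a = a^{4} + 2 a$)
$\frac{1}{72 + I{\left(-2 \right)}} = \frac{1}{72 - 2 \left(2 + \left(-2\right)^{3}\right)} = \frac{1}{72 - 2 \left(2 - 8\right)} = \frac{1}{72 - -12} = \frac{1}{72 + 12} = \frac{1}{84}$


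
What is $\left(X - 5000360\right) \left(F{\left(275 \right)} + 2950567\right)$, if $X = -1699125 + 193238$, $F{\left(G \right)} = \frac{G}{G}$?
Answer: $-19197124198296$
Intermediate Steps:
$F{\left(G \right)} = 1$
$X = -1505887$
$\left(X - 5000360\right) \left(F{\left(275 \right)} + 2950567\right) = \left(-1505887 - 5000360\right) \left(1 + 2950567\right) = \left(-6506247\right) 2950568 = -19197124198296$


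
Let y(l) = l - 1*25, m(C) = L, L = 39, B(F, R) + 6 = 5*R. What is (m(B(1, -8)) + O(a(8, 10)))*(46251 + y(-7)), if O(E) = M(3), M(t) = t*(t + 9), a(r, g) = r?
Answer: 3466425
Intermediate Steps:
M(t) = t*(9 + t)
B(F, R) = -6 + 5*R
O(E) = 36 (O(E) = 3*(9 + 3) = 3*12 = 36)
m(C) = 39
y(l) = -25 + l (y(l) = l - 25 = -25 + l)
(m(B(1, -8)) + O(a(8, 10)))*(46251 + y(-7)) = (39 + 36)*(46251 + (-25 - 7)) = 75*(46251 - 32) = 75*46219 = 3466425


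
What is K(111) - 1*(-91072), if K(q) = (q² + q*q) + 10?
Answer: 115724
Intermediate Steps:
K(q) = 10 + 2*q² (K(q) = (q² + q²) + 10 = 2*q² + 10 = 10 + 2*q²)
K(111) - 1*(-91072) = (10 + 2*111²) - 1*(-91072) = (10 + 2*12321) + 91072 = (10 + 24642) + 91072 = 24652 + 91072 = 115724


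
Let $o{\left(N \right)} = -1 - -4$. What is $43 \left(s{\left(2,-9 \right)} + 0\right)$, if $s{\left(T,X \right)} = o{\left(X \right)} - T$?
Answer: $43$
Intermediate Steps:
$o{\left(N \right)} = 3$ ($o{\left(N \right)} = -1 + 4 = 3$)
$s{\left(T,X \right)} = 3 - T$
$43 \left(s{\left(2,-9 \right)} + 0\right) = 43 \left(\left(3 - 2\right) + 0\right) = 43 \left(1 + 0\right) = 43 \cdot 1 = 43$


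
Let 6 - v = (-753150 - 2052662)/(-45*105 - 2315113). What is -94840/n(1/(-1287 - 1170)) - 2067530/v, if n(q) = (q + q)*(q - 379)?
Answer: -477982327742971115/646791949504 ≈ -7.3901e+5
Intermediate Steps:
v = 5556608/1159919 (v = 6 - (-753150 - 2052662)/(-45*105 - 2315113) = 6 - (-2805812)/(-4725 - 2315113) = 6 - (-2805812)/(-2319838) = 6 - (-2805812)*(-1)/2319838 = 6 - 1*1402906/1159919 = 6 - 1402906/1159919 = 5556608/1159919 ≈ 4.7905)
n(q) = 2*q*(-379 + q) (n(q) = (2*q)*(-379 + q) = 2*q*(-379 + q))
-94840/n(1/(-1287 - 1170)) - 2067530/v = -94840*(-1287 - 1170)/(2*(-379 + 1/(-1287 - 1170))) - 2067530/5556608/1159919 = -94840*(-2457/(2*(-379 + 1/(-2457)))) - 2067530*1159919/5556608 = -94840*(-2457/(2*(-379 - 1/2457))) - 1199083665035/2778304 = -94840/(2*(-1/2457)*(-931204/2457)) - 1199083665035/2778304 = -94840/1862408/6036849 - 1199083665035/2778304 = -94840*6036849/1862408 - 1199083665035/2778304 = -71566844895/232801 - 1199083665035/2778304 = -477982327742971115/646791949504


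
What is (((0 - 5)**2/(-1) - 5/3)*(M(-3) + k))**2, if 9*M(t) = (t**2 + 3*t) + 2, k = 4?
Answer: 9241600/729 ≈ 12677.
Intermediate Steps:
M(t) = 2/9 + t/3 + t**2/9 (M(t) = ((t**2 + 3*t) + 2)/9 = (2 + t**2 + 3*t)/9 = 2/9 + t/3 + t**2/9)
(((0 - 5)**2/(-1) - 5/3)*(M(-3) + k))**2 = (((0 - 5)**2/(-1) - 5/3)*((2/9 + (1/3)*(-3) + (1/9)*(-3)**2) + 4))**2 = (((-5)**2*(-1) - 5*1/3)*((2/9 - 1 + (1/9)*9) + 4))**2 = ((25*(-1) - 5/3)*((2/9 - 1 + 1) + 4))**2 = ((-25 - 5/3)*(2/9 + 4))**2 = (-80/3*38/9)**2 = (-3040/27)**2 = 9241600/729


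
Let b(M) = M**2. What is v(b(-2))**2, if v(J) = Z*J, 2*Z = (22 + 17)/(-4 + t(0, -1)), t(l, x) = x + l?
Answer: 6084/25 ≈ 243.36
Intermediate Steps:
t(l, x) = l + x
Z = -39/10 (Z = ((22 + 17)/(-4 + (0 - 1)))/2 = (39/(-4 - 1))/2 = (39/(-5))/2 = (39*(-1/5))/2 = (1/2)*(-39/5) = -39/10 ≈ -3.9000)
v(J) = -39*J/10
v(b(-2))**2 = (-39/10*(-2)**2)**2 = (-39/10*4)**2 = (-78/5)**2 = 6084/25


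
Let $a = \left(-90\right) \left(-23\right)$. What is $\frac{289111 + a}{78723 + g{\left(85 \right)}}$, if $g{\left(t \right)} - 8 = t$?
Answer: $\frac{291181}{78816} \approx 3.6944$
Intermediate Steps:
$a = 2070$
$g{\left(t \right)} = 8 + t$
$\frac{289111 + a}{78723 + g{\left(85 \right)}} = \frac{289111 + 2070}{78723 + \left(8 + 85\right)} = \frac{291181}{78723 + 93} = \frac{291181}{78816}$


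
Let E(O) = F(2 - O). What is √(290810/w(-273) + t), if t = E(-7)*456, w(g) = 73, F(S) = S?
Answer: √43099346/73 ≈ 89.932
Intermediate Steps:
E(O) = 2 - O
t = 4104 (t = (2 - 1*(-7))*456 = (2 + 7)*456 = 9*456 = 4104)
√(290810/w(-273) + t) = √(290810/73 + 4104) = √(590402/73) = √43099346/73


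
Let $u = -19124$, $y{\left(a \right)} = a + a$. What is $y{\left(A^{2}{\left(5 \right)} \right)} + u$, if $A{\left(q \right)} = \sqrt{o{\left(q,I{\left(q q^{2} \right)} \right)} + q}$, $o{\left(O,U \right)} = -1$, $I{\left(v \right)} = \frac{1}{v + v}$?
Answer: $-19116$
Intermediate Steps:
$I{\left(v \right)} = \frac{1}{2 v}$
$A{\left(q \right)} = \sqrt{-1 + q}$
$y{\left(a \right)} = 2 a$
$y{\left(A^{2}{\left(5 \right)} \right)} + u = 2 \left(\sqrt{-1 + 5}\right)^{2} - 19124 = 2 \left(\sqrt{4}\right)^{2} - 19124 = 2 \cdot 2^{2} - 19124 = 2 \cdot 4 - 19124 = 8 - 19124 = -19116$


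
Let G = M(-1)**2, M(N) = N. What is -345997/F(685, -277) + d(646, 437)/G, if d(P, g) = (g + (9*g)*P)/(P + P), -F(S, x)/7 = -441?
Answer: 389343019/209916 ≈ 1854.8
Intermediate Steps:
F(S, x) = 3087 (F(S, x) = -7*(-441) = 3087)
d(P, g) = (g + 9*P*g)/(2*P) (d(P, g) = (g + 9*P*g)/((2*P)) = (g + 9*P*g)*(1/(2*P)) = (g + 9*P*g)/(2*P))
G = 1 (G = (-1)**2 = 1)
-345997/F(685, -277) + d(646, 437)/G = -345997/3087 + ((1/2)*437*(1 + 9*646)/646)/1 = -345997*1/3087 + ((1/2)*437*(1/646)*(1 + 5814))*1 = -345997/3087 + ((1/2)*437*(1/646)*5815)*1 = -345997/3087 + (133745/68)*1 = -345997/3087 + 133745/68 = 389343019/209916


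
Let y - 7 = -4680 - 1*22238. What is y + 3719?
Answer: -23192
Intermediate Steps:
y = -26911 (y = 7 + (-4680 - 1*22238) = 7 + (-4680 - 22238) = 7 - 26918 = -26911)
y + 3719 = -26911 + 3719 = -23192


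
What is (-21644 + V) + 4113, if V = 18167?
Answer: 636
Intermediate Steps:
(-21644 + V) + 4113 = (-21644 + 18167) + 4113 = -3477 + 4113 = 636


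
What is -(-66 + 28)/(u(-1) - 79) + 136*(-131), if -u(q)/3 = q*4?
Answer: -1193710/67 ≈ -17817.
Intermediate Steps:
u(q) = -12*q (u(q) = -3*q*4 = -12*q)
-(-66 + 28)/(u(-1) - 79) + 136*(-131) = -(-66 + 28)/(-12*(-1) - 79) + 136*(-131) = -(-38)/(12 - 79) - 17816 = -(-38)/(-67) - 17816 = -(-38)*(-1)/67 - 17816 = -1*38/67 - 17816 = -38/67 - 17816 = -1193710/67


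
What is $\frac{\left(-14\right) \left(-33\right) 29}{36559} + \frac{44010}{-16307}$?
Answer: $- \frac{1390480404}{596167613} \approx -2.3324$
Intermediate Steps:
$\frac{\left(-14\right) \left(-33\right) 29}{36559} + \frac{44010}{-16307} = 462 \cdot 29 \cdot \frac{1}{36559} + 44010 \left(- \frac{1}{16307}\right) = 13398 \cdot \frac{1}{36559} - \frac{44010}{16307} = \frac{13398}{36559} - \frac{44010}{16307} = - \frac{1390480404}{596167613}$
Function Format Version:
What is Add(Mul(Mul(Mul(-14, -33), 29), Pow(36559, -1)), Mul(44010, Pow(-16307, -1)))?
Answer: Rational(-1390480404, 596167613) ≈ -2.3324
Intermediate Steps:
Add(Mul(Mul(Mul(-14, -33), 29), Pow(36559, -1)), Mul(44010, Pow(-16307, -1))) = Add(Mul(Mul(462, 29), Rational(1, 36559)), Mul(44010, Rational(-1, 16307))) = Add(Mul(13398, Rational(1, 36559)), Rational(-44010, 16307)) = Add(Rational(13398, 36559), Rational(-44010, 16307)) = Rational(-1390480404, 596167613)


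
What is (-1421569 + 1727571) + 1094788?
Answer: 1400790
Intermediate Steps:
(-1421569 + 1727571) + 1094788 = 306002 + 1094788 = 1400790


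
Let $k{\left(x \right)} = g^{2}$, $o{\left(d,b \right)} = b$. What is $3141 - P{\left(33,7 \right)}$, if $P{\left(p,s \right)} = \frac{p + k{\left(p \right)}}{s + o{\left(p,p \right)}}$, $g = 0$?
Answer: $\frac{125607}{40} \approx 3140.2$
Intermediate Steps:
$k{\left(x \right)} = 0$ ($k{\left(x \right)} = 0^{2} = 0$)
$P{\left(p,s \right)} = \frac{p}{p + s}$ ($P{\left(p,s \right)} = \frac{p + 0}{s + p} = \frac{p}{p + s}$)
$3141 - P{\left(33,7 \right)} = 3141 - \frac{33}{33 + 7} = 3141 - \frac{33}{40} = \frac{125607}{40}$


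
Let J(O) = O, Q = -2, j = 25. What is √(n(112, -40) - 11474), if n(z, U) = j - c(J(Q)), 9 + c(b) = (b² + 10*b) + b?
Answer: I*√11422 ≈ 106.87*I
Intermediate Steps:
c(b) = -9 + b² + 11*b (c(b) = -9 + ((b² + 10*b) + b) = -9 + (b² + 11*b) = -9 + b² + 11*b)
n(z, U) = 52 (n(z, U) = 25 - (-9 + (-2)² + 11*(-2)) = 25 - (-9 + 4 - 22) = 25 - 1*(-27) = 25 + 27 = 52)
√(n(112, -40) - 11474) = √(52 - 11474) = √(-11422) = I*√11422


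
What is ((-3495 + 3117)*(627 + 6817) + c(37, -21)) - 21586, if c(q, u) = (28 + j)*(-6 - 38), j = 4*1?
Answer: -2836826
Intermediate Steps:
j = 4
c(q, u) = -1408 (c(q, u) = (28 + 4)*(-6 - 38) = 32*(-44) = -1408)
((-3495 + 3117)*(627 + 6817) + c(37, -21)) - 21586 = ((-3495 + 3117)*(627 + 6817) - 1408) - 21586 = (-378*7444 - 1408) - 21586 = (-2813832 - 1408) - 21586 = -2815240 - 21586 = -2836826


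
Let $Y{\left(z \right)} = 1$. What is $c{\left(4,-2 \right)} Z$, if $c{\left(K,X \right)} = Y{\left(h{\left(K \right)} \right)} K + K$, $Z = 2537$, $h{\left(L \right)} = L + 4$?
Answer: $20296$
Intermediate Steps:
$h{\left(L \right)} = 4 + L$
$c{\left(K,X \right)} = 2 K$ ($c{\left(K,X \right)} = 1 K + K = K + K = 2 K$)
$c{\left(4,-2 \right)} Z = 2 \cdot 4 \cdot 2537 = 8 \cdot 2537 = 20296$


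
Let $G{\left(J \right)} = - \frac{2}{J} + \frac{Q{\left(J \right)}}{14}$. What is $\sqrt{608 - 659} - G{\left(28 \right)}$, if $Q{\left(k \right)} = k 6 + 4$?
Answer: $- \frac{171}{14} + i \sqrt{51} \approx -12.214 + 7.1414 i$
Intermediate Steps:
$Q{\left(k \right)} = 4 + 6 k$ ($Q{\left(k \right)} = 6 k + 4 = 4 + 6 k$)
$G{\left(J \right)} = \frac{2}{7} - \frac{2}{J} + \frac{3 J}{7}$ ($G{\left(J \right)} = - \frac{2}{J} + \frac{4 + 6 J}{14} = - \frac{2}{J} + \left(4 + 6 J\right) \frac{1}{14} = - \frac{2}{J} + \left(\frac{2}{7} + \frac{3 J}{7}\right) = \frac{2}{7} - \frac{2}{J} + \frac{3 J}{7}$)
$\sqrt{608 - 659} - G{\left(28 \right)} = \sqrt{608 - 659} - \frac{-14 + 28 \left(2 + 3 \cdot 28\right)}{7 \cdot 28} = \sqrt{-51} - \frac{1}{7} \cdot \frac{1}{28} \left(-14 + 28 \left(2 + 84\right)\right) = i \sqrt{51} - \frac{1}{7} \cdot \frac{1}{28} \left(-14 + 28 \cdot 86\right) = i \sqrt{51} - \frac{1}{7} \cdot \frac{1}{28} \left(-14 + 2408\right) = i \sqrt{51} - \frac{1}{7} \cdot \frac{1}{28} \cdot 2394 = i \sqrt{51} - \frac{171}{14} = - \frac{171}{14} + i \sqrt{51}$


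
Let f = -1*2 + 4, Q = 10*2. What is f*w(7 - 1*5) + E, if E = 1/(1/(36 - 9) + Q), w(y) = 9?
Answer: 9765/541 ≈ 18.050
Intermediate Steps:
Q = 20
f = 2 (f = -2 + 4 = 2)
E = 27/541 (E = 1/(1/(36 - 9) + 20) = 1/(1/27 + 20) = 1/(541/27) = 27/541 ≈ 0.049908)
f*w(7 - 1*5) + E = 2*9 + 27/541 = 18 + 27/541 = 9765/541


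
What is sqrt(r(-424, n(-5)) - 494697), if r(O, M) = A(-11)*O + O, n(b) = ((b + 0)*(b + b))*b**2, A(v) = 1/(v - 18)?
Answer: I*sqrt(416384465)/29 ≈ 703.64*I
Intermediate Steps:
A(v) = 1/(-18 + v)
n(b) = 2*b**4 (n(b) = (b*(2*b))*b**2 = (2*b**2)*b**2 = 2*b**4)
r(O, M) = 28*O/29 (r(O, M) = O/(-18 - 11) + O = O/(-29) + O = -O/29 + O = 28*O/29)
sqrt(r(-424, n(-5)) - 494697) = sqrt((28/29)*(-424) - 494697) = sqrt(-11872/29 - 494697) = sqrt(-14358085/29) = I*sqrt(416384465)/29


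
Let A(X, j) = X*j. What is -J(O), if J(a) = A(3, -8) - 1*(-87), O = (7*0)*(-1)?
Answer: -63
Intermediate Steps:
O = 0 (O = 0*(-1) = 0)
J(a) = 63 (J(a) = 3*(-8) - 1*(-87) = -24 + 87 = 63)
-J(O) = -1*63 = -63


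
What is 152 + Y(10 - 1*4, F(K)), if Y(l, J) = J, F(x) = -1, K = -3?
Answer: 151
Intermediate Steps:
152 + Y(10 - 1*4, F(K)) = 152 - 1 = 151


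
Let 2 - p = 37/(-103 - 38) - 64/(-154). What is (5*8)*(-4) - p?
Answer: -1757171/10857 ≈ -161.85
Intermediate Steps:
p = 20051/10857 (p = 2 - (37/(-103 - 38) - 64/(-154)) = 2 - (37/(-141) - 64*(-1/154)) = 2 - (37*(-1/141) + 32/77) = 2 - (-37/141 + 32/77) = 2 - 1*1663/10857 = 2 - 1663/10857 = 20051/10857 ≈ 1.8468)
(5*8)*(-4) - p = (5*8)*(-4) - 1*20051/10857 = 40*(-4) - 20051/10857 = -160 - 20051/10857 = -1757171/10857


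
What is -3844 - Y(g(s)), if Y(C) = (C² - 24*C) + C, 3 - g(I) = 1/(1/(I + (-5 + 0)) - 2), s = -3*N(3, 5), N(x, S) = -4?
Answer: -637998/169 ≈ -3775.1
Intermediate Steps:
s = 12 (s = -3*(-4) = 12)
g(I) = 3 - 1/(-2 + 1/(-5 + I)) (g(I) = 3 - 1/(1/(I + (-5 + 0)) - 2) = 3 - 1/(1/(I - 5) - 2) = 3 - 1/(1/(-5 + I) - 2) = 3 - 1/(-2 + 1/(-5 + I)))
Y(C) = C² - 23*C
-3844 - Y(g(s)) = -3844 - (-38 + 7*12)/(-11 + 2*12)*(-23 + (-38 + 7*12)/(-11 + 2*12)) = -3844 - (-38 + 84)/(-11 + 24)*(-23 + (-38 + 84)/(-11 + 24)) = -3844 - 46/13*(-23 + 46/13) = -3844 - (1/13)*46*(-23 + (1/13)*46) = -3844 - 46*(-23 + 46/13)/13 = -3844 - 46*(-253)/(13*13) = -3844 - 1*(-11638/169) = -3844 + 11638/169 = -637998/169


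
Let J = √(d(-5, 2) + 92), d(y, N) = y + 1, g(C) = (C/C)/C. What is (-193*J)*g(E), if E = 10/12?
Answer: -2316*√22/5 ≈ -2172.6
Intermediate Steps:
E = ⅚ (E = 10*(1/12) = ⅚ ≈ 0.83333)
g(C) = 1/C
d(y, N) = 1 + y
J = 2*√22 (J = √((1 - 5) + 92) = √(-4 + 92) = √88 = 2*√22 ≈ 9.3808)
(-193*J)*g(E) = (-386*√22)/(⅚) = -386*√22*(6/5) = -2316*√22/5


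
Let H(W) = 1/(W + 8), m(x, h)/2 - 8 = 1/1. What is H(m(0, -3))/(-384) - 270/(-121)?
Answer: 2695559/1208064 ≈ 2.2313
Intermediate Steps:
m(x, h) = 18 (m(x, h) = 16 + 2/1 = 16 + 2*1 = 16 + 2 = 18)
H(W) = 1/(8 + W)
H(m(0, -3))/(-384) - 270/(-121) = 1/((8 + 18)*(-384)) - 270/(-121) = -1/384/26 - 270*(-1/121) = (1/26)*(-1/384) + 270/121 = -1/9984 + 270/121 = 2695559/1208064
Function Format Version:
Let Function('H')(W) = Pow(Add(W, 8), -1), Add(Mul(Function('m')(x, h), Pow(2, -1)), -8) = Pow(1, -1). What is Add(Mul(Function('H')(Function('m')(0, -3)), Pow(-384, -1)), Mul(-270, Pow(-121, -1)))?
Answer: Rational(2695559, 1208064) ≈ 2.2313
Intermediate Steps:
Function('m')(x, h) = 18 (Function('m')(x, h) = Add(16, Mul(2, Pow(1, -1))) = Add(16, Mul(2, 1)) = Add(16, 2) = 18)
Function('H')(W) = Pow(Add(8, W), -1)
Add(Mul(Function('H')(Function('m')(0, -3)), Pow(-384, -1)), Mul(-270, Pow(-121, -1))) = Add(Mul(Pow(Add(8, 18), -1), Pow(-384, -1)), Mul(-270, Pow(-121, -1))) = Add(Mul(Pow(26, -1), Rational(-1, 384)), Mul(-270, Rational(-1, 121))) = Add(Mul(Rational(1, 26), Rational(-1, 384)), Rational(270, 121)) = Add(Rational(-1, 9984), Rational(270, 121)) = Rational(2695559, 1208064)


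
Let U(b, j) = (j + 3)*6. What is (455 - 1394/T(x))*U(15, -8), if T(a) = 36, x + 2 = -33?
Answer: -37465/3 ≈ -12488.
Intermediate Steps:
x = -35 (x = -2 - 33 = -35)
U(b, j) = 18 + 6*j (U(b, j) = (3 + j)*6 = 18 + 6*j)
(455 - 1394/T(x))*U(15, -8) = (455 - 1394/36)*(18 + 6*(-8)) = (455 - 1394*1/36)*(18 - 48) = (455 - 697/18)*(-30) = (7493/18)*(-30) = -37465/3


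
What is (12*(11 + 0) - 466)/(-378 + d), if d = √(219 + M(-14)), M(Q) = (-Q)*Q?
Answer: 126252/142861 + 334*√23/142861 ≈ 0.89495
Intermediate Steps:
M(Q) = -Q²
d = √23 (d = √(219 - 1*(-14)²) = √(219 - 1*196) = √(219 - 196) = √23 ≈ 4.7958)
(12*(11 + 0) - 466)/(-378 + d) = (12*(11 + 0) - 466)/(-378 + √23) = (12*11 - 466)/(-378 + √23) = (132 - 466)/(-378 + √23) = -334/(-378 + √23)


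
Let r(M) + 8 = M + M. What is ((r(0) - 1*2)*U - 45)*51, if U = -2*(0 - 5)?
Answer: -7395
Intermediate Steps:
r(M) = -8 + 2*M (r(M) = -8 + (M + M) = -8 + 2*M)
U = 10 (U = -2*(-5) = 10)
((r(0) - 1*2)*U - 45)*51 = (((-8 + 2*0) - 1*2)*10 - 45)*51 = (((-8 + 0) - 2)*10 - 45)*51 = ((-8 - 2)*10 - 45)*51 = (-10*10 - 45)*51 = (-100 - 45)*51 = -145*51 = -7395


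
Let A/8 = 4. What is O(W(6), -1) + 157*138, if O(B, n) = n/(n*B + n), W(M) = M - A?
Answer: 541649/25 ≈ 21666.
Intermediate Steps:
A = 32 (A = 8*4 = 32)
W(M) = -32 + M (W(M) = M - 1*32 = M - 32 = -32 + M)
O(B, n) = n/(n + B*n) (O(B, n) = n/(B*n + n) = n/(n + B*n))
O(W(6), -1) + 157*138 = 1/(1 + (-32 + 6)) + 157*138 = 1/(1 - 26) + 21666 = 1/(-25) + 21666 = -1/25 + 21666 = 541649/25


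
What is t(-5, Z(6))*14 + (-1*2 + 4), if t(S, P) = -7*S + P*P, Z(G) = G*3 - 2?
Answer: 4076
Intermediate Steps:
Z(G) = -2 + 3*G (Z(G) = 3*G - 2 = -2 + 3*G)
t(S, P) = P**2 - 7*S (t(S, P) = -7*S + P**2 = P**2 - 7*S)
t(-5, Z(6))*14 + (-1*2 + 4) = ((-2 + 3*6)**2 - 7*(-5))*14 + (-1*2 + 4) = ((-2 + 18)**2 + 35)*14 + (-2 + 4) = (16**2 + 35)*14 + 2 = (256 + 35)*14 + 2 = 291*14 + 2 = 4074 + 2 = 4076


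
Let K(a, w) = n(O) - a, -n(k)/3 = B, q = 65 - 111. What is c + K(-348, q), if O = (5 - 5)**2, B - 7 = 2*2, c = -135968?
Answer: -135653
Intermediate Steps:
q = -46
B = 11 (B = 7 + 2*2 = 7 + 4 = 11)
O = 0 (O = 0**2 = 0)
n(k) = -33 (n(k) = -3*11 = -33)
K(a, w) = -33 - a
c + K(-348, q) = -135968 + (-33 - 1*(-348)) = -135968 + (-33 + 348) = -135968 + 315 = -135653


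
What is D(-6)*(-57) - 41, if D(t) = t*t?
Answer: -2093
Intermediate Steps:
D(t) = t²
D(-6)*(-57) - 41 = (-6)²*(-57) - 41 = 36*(-57) - 41 = -2052 - 41 = -2093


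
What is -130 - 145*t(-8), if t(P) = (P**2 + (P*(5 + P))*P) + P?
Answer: 19590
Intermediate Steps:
t(P) = P + P**2 + P**2*(5 + P) (t(P) = (P**2 + P**2*(5 + P)) + P = P + P**2 + P**2*(5 + P))
-130 - 145*t(-8) = -130 - (-1160)*(1 + (-8)**2 + 6*(-8)) = -130 - (-1160)*(1 + 64 - 48) = -130 - (-1160)*17 = -130 - 145*(-136) = -130 + 19720 = 19590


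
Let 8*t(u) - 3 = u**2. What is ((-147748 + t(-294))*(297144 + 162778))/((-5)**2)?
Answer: -50386524749/20 ≈ -2.5193e+9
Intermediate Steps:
t(u) = 3/8 + u**2/8
((-147748 + t(-294))*(297144 + 162778))/((-5)**2) = ((-147748 + (3/8 + (1/8)*(-294)**2))*(297144 + 162778))/((-5)**2) = ((-147748 + (3/8 + (1/8)*86436))*459922)/25 = ((-147748 + (3/8 + 21609/2))*459922)*(1/25) = ((-147748 + 86439/8)*459922)*(1/25) = -1095545/8*459922*(1/25) = -251932623745/4*1/25 = -50386524749/20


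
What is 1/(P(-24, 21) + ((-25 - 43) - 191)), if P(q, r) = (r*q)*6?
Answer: -1/3283 ≈ -0.00030460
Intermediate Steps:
P(q, r) = 6*q*r (P(q, r) = (q*r)*6 = 6*q*r)
1/(P(-24, 21) + ((-25 - 43) - 191)) = 1/(6*(-24)*21 + ((-25 - 43) - 191)) = 1/(-3024 + (-68 - 191)) = 1/(-3024 - 259) = 1/(-3283) = -1/3283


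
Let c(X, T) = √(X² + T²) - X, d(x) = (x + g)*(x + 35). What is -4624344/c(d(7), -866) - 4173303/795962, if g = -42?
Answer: 1351912322949873/149234119418 - 30058236*√4306/187489 ≈ -1461.2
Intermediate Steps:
d(x) = (-42 + x)*(35 + x) (d(x) = (x - 42)*(x + 35) = (-42 + x)*(35 + x))
c(X, T) = √(T² + X²) - X
-4624344/c(d(7), -866) - 4173303/795962 = -4624344/(√((-866)² + (-1470 + 7² - 7*7)²) - (-1470 + 7² - 7*7)) - 4173303/795962 = -4624344/(√(749956 + (-1470 + 49 - 49)²) - (-1470 + 49 - 49)) - 4173303*1/795962 = -4624344/(√(749956 + (-1470)²) - 1*(-1470)) - 4173303/795962 = -4624344/(√(749956 + 2160900) + 1470) - 4173303/795962 = -4624344/(√2910856 + 1470) - 4173303/795962 = -4624344/(26*√4306 + 1470) - 4173303/795962 = -4624344/(1470 + 26*√4306) - 4173303/795962 = -4173303/795962 - 4624344/(1470 + 26*√4306)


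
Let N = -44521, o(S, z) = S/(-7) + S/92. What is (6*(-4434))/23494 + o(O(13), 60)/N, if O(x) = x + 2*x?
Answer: -381349670943/336804392428 ≈ -1.1323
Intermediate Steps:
O(x) = 3*x
o(S, z) = -85*S/644 (o(S, z) = S*(-⅐) + S*(1/92) = -S/7 + S/92 = -85*S/644)
(6*(-4434))/23494 + o(O(13), 60)/N = (6*(-4434))/23494 - 255*13/644/(-44521) = -26604*1/23494 - 85/644*39*(-1/44521) = -13302/11747 - 3315/644*(-1/44521) = -13302/11747 + 3315/28671524 = -381349670943/336804392428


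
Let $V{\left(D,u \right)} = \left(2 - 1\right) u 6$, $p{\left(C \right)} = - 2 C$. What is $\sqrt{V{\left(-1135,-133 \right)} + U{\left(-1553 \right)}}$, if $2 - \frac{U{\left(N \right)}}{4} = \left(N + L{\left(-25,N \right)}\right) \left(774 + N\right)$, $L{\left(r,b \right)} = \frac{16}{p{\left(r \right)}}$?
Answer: $\frac{i \sqrt{120973522}}{5} \approx 2199.8 i$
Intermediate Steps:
$L{\left(r,b \right)} = - \frac{8}{r}$ ($L{\left(r,b \right)} = \frac{16}{\left(-2\right) r} = 16 \left(- \frac{1}{2 r}\right) = - \frac{8}{r}$)
$V{\left(D,u \right)} = 6 u$ ($V{\left(D,u \right)} = 1 \cdot 6 u = 6 u$)
$U{\left(N \right)} = 8 - 4 \left(774 + N\right) \left(\frac{8}{25} + N\right)$ ($U{\left(N \right)} = 8 - 4 \left(N - \frac{8}{-25}\right) \left(774 + N\right) = 8 - 4 \left(N - - \frac{8}{25}\right) \left(774 + N\right) = 8 - 4 \left(N + \frac{8}{25}\right) \left(774 + N\right) = 8 - 4 \left(\frac{8}{25} + N\right) \left(774 + N\right) = 8 - 4 \left(774 + N\right) \left(\frac{8}{25} + N\right)$)
$\sqrt{V{\left(-1135,-133 \right)} + U{\left(-1553 \right)}} = \sqrt{6 \left(-133\right) - \left(- \frac{120227328}{25} + 9647236\right)} = \sqrt{-798 - \frac{120953572}{25}} = \sqrt{- \frac{120973522}{25}} = \frac{i \sqrt{120973522}}{5}$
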